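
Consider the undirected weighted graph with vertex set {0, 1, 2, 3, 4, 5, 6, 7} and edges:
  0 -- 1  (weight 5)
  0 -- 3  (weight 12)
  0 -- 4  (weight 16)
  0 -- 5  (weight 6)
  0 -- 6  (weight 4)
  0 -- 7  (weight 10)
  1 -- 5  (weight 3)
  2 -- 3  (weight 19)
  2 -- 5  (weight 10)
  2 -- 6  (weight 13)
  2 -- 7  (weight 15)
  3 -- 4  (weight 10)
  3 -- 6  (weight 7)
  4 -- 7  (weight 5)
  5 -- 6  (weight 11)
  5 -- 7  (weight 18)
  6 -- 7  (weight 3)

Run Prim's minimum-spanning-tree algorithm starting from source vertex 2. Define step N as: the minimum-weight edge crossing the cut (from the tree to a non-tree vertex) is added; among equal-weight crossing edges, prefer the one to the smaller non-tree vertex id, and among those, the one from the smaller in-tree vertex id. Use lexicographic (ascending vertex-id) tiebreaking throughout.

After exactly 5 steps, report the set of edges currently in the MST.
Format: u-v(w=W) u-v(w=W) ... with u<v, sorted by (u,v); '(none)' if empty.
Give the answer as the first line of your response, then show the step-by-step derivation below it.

0-1(w=5) 0-6(w=4) 1-5(w=3) 2-5(w=10) 6-7(w=3)

step 1: add edge 2-5 (w=10); MST = {2-5(w=10)}
step 2: add edge 1-5 (w=3); MST = {1-5(w=3) 2-5(w=10)}
step 3: add edge 0-1 (w=5); MST = {0-1(w=5) 1-5(w=3) 2-5(w=10)}
step 4: add edge 0-6 (w=4); MST = {0-1(w=5) 0-6(w=4) 1-5(w=3) 2-5(w=10)}
step 5: add edge 6-7 (w=3); MST = {0-1(w=5) 0-6(w=4) 1-5(w=3) 2-5(w=10) 6-7(w=3)}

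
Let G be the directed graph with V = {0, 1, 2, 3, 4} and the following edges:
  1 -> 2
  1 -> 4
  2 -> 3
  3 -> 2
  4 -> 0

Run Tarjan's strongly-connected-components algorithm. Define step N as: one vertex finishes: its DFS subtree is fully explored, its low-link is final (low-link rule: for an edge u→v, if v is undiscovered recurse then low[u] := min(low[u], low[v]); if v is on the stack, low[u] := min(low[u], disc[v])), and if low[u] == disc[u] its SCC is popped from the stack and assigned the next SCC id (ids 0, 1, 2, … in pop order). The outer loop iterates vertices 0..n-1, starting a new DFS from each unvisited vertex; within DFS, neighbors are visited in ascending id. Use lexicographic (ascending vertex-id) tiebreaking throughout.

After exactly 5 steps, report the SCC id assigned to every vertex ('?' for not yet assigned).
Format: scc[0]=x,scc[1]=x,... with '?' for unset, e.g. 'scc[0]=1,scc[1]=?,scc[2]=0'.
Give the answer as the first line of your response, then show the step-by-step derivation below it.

scc[0]=0,scc[1]=3,scc[2]=1,scc[3]=1,scc[4]=2

step 1: low=(low[0]=0,low[1]=?,low[2]=?,low[3]=?,low[4]=?); scc=(scc[0]=0,scc[1]=?,scc[2]=?,scc[3]=?,scc[4]=?)
step 2: low=(low[0]=0,low[1]=1,low[2]=2,low[3]=2,low[4]=?); scc=(scc[0]=0,scc[1]=?,scc[2]=?,scc[3]=?,scc[4]=?)
step 3: low=(low[0]=0,low[1]=1,low[2]=2,low[3]=2,low[4]=?); scc=(scc[0]=0,scc[1]=?,scc[2]=1,scc[3]=1,scc[4]=?)
step 4: low=(low[0]=0,low[1]=1,low[2]=2,low[3]=2,low[4]=4); scc=(scc[0]=0,scc[1]=?,scc[2]=1,scc[3]=1,scc[4]=2)
step 5: low=(low[0]=0,low[1]=1,low[2]=2,low[3]=2,low[4]=4); scc=(scc[0]=0,scc[1]=3,scc[2]=1,scc[3]=1,scc[4]=2)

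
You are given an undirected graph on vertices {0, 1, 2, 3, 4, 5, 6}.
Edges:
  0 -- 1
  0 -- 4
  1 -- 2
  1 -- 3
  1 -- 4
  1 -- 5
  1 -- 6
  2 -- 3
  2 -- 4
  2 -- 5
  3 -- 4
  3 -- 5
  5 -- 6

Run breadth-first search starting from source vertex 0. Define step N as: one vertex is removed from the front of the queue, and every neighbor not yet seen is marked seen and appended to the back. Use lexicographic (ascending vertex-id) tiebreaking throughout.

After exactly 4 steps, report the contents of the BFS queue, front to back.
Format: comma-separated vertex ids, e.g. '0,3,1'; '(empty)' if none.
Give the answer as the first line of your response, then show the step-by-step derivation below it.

3,5,6

step 1: dequeue 0; queue=[1,4]; order=0
step 2: dequeue 1; queue=[4,2,3,5,6]; order=0,1
step 3: dequeue 4; queue=[2,3,5,6]; order=0,1,4
step 4: dequeue 2; queue=[3,5,6]; order=0,1,4,2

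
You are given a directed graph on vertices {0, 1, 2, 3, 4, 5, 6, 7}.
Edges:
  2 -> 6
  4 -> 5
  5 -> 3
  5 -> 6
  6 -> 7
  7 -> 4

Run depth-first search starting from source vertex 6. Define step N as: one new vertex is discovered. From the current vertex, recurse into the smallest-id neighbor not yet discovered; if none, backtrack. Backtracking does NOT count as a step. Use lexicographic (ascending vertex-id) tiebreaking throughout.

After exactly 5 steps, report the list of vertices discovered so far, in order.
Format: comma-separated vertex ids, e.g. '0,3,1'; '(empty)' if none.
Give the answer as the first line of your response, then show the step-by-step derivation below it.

6,7,4,5,3

step 1: discover 6; path=6; order=6
step 2: discover 7; path=6>7; order=6,7
step 3: discover 4; path=6>7>4; order=6,7,4
step 4: discover 5; path=6>7>4>5; order=6,7,4,5
step 5: discover 3; path=6>7>4>5>3; order=6,7,4,5,3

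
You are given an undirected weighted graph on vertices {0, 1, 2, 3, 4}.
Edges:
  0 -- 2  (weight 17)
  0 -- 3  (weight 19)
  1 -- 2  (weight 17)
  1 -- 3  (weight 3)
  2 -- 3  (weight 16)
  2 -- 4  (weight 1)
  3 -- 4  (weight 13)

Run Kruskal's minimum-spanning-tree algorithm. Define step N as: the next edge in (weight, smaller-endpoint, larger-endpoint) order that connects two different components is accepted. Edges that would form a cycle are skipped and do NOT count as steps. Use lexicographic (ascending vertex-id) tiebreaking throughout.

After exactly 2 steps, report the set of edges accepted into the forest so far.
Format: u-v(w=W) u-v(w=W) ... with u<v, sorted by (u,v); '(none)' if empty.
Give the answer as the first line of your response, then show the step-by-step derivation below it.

1-3(w=3) 2-4(w=1)

step 1: add edge 2-4 (w=1); MST = {2-4(w=1)}
step 2: add edge 1-3 (w=3); MST = {1-3(w=3) 2-4(w=1)}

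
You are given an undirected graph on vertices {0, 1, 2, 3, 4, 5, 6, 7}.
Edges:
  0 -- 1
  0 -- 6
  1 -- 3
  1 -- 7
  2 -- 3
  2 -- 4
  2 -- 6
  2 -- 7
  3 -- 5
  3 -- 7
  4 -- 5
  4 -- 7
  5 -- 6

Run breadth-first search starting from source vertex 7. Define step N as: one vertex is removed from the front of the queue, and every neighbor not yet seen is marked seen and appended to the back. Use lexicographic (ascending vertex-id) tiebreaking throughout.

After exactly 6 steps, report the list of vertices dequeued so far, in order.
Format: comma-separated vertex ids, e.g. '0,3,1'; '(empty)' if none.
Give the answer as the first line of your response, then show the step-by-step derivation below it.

7,1,2,3,4,0

step 1: dequeue 7; queue=[1,2,3,4]; order=7
step 2: dequeue 1; queue=[2,3,4,0]; order=7,1
step 3: dequeue 2; queue=[3,4,0,6]; order=7,1,2
step 4: dequeue 3; queue=[4,0,6,5]; order=7,1,2,3
step 5: dequeue 4; queue=[0,6,5]; order=7,1,2,3,4
step 6: dequeue 0; queue=[6,5]; order=7,1,2,3,4,0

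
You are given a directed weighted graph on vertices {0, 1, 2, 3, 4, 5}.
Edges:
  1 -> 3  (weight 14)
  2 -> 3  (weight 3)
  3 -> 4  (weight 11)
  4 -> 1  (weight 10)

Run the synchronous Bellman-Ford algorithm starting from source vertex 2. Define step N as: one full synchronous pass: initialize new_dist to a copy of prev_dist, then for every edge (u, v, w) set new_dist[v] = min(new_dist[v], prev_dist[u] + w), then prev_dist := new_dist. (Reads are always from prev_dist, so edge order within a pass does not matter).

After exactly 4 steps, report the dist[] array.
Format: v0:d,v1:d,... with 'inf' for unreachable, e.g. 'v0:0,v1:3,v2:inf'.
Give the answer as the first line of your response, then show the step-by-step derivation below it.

v0:inf,v1:24,v2:0,v3:3,v4:14,v5:inf

step 1: dist = v0:inf,v1:inf,v2:0,v3:3,v4:inf,v5:inf
step 2: dist = v0:inf,v1:inf,v2:0,v3:3,v4:14,v5:inf
step 3: dist = v0:inf,v1:24,v2:0,v3:3,v4:14,v5:inf
step 4: dist = v0:inf,v1:24,v2:0,v3:3,v4:14,v5:inf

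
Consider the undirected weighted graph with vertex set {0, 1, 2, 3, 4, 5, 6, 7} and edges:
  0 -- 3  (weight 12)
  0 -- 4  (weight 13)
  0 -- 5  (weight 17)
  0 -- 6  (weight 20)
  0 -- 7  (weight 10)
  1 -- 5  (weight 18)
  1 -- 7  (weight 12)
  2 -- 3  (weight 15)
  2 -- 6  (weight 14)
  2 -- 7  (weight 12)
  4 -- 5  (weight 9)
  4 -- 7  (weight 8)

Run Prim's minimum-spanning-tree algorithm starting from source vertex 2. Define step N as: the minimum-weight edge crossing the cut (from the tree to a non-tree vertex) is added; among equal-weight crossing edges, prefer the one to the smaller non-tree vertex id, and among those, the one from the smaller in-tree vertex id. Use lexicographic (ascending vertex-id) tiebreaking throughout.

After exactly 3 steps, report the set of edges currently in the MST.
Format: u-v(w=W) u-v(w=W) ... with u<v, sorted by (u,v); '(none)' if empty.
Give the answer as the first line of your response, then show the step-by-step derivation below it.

2-7(w=12) 4-5(w=9) 4-7(w=8)

step 1: add edge 2-7 (w=12); MST = {2-7(w=12)}
step 2: add edge 4-7 (w=8); MST = {2-7(w=12) 4-7(w=8)}
step 3: add edge 4-5 (w=9); MST = {2-7(w=12) 4-5(w=9) 4-7(w=8)}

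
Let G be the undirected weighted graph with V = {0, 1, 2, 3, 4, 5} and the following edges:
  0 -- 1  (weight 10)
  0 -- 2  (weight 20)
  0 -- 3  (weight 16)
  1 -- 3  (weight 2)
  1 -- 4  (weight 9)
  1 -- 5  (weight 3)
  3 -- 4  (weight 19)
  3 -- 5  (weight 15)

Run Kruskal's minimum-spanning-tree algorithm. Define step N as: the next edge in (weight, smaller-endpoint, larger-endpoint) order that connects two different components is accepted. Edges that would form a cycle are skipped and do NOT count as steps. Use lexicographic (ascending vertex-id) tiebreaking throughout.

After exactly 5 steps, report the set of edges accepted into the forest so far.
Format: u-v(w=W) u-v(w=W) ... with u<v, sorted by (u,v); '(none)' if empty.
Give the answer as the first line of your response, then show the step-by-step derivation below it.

0-1(w=10) 0-2(w=20) 1-3(w=2) 1-4(w=9) 1-5(w=3)

step 1: add edge 1-3 (w=2); MST = {1-3(w=2)}
step 2: add edge 1-5 (w=3); MST = {1-3(w=2) 1-5(w=3)}
step 3: add edge 1-4 (w=9); MST = {1-3(w=2) 1-4(w=9) 1-5(w=3)}
step 4: add edge 0-1 (w=10); MST = {0-1(w=10) 1-3(w=2) 1-4(w=9) 1-5(w=3)}
step 5: add edge 0-2 (w=20); MST = {0-1(w=10) 0-2(w=20) 1-3(w=2) 1-4(w=9) 1-5(w=3)}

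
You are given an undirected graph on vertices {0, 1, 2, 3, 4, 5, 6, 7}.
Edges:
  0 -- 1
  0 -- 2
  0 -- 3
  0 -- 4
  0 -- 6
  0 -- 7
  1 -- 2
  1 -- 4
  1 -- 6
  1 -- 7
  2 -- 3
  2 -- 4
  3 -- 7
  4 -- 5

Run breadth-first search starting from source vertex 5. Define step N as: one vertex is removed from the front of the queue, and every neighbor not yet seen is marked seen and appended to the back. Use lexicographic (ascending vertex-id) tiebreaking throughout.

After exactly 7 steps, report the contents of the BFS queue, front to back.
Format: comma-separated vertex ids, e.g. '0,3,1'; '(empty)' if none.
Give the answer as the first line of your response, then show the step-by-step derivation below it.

7

step 1: dequeue 5; queue=[4]; order=5
step 2: dequeue 4; queue=[0,1,2]; order=5,4
step 3: dequeue 0; queue=[1,2,3,6,7]; order=5,4,0
step 4: dequeue 1; queue=[2,3,6,7]; order=5,4,0,1
step 5: dequeue 2; queue=[3,6,7]; order=5,4,0,1,2
step 6: dequeue 3; queue=[6,7]; order=5,4,0,1,2,3
step 7: dequeue 6; queue=[7]; order=5,4,0,1,2,3,6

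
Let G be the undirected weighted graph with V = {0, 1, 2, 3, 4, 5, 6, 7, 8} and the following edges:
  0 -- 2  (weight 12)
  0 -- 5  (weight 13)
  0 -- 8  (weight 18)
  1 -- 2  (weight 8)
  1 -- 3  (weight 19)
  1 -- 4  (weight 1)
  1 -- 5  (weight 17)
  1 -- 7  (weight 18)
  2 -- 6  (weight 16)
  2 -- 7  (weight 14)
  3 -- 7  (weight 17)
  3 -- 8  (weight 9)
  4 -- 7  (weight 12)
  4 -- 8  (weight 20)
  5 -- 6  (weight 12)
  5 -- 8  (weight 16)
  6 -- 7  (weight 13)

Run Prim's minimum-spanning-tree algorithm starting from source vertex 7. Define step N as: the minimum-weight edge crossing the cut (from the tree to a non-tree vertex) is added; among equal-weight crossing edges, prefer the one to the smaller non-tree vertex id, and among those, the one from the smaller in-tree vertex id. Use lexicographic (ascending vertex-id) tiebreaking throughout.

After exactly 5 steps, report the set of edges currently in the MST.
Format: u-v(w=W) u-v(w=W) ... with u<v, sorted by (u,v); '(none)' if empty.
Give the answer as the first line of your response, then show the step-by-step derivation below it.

0-2(w=12) 0-5(w=13) 1-2(w=8) 1-4(w=1) 4-7(w=12)

step 1: add edge 4-7 (w=12); MST = {4-7(w=12)}
step 2: add edge 1-4 (w=1); MST = {1-4(w=1) 4-7(w=12)}
step 3: add edge 1-2 (w=8); MST = {1-2(w=8) 1-4(w=1) 4-7(w=12)}
step 4: add edge 0-2 (w=12); MST = {0-2(w=12) 1-2(w=8) 1-4(w=1) 4-7(w=12)}
step 5: add edge 0-5 (w=13); MST = {0-2(w=12) 0-5(w=13) 1-2(w=8) 1-4(w=1) 4-7(w=12)}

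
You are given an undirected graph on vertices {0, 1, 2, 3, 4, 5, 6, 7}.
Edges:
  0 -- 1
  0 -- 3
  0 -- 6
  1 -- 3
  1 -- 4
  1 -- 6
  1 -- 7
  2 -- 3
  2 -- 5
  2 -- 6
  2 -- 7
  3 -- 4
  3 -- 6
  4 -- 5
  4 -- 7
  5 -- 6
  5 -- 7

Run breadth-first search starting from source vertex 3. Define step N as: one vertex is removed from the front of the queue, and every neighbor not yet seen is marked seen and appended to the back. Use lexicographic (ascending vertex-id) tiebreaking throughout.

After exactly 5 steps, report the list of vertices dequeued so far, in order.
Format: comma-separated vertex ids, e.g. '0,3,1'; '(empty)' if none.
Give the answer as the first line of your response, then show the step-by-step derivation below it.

3,0,1,2,4

step 1: dequeue 3; queue=[0,1,2,4,6]; order=3
step 2: dequeue 0; queue=[1,2,4,6]; order=3,0
step 3: dequeue 1; queue=[2,4,6,7]; order=3,0,1
step 4: dequeue 2; queue=[4,6,7,5]; order=3,0,1,2
step 5: dequeue 4; queue=[6,7,5]; order=3,0,1,2,4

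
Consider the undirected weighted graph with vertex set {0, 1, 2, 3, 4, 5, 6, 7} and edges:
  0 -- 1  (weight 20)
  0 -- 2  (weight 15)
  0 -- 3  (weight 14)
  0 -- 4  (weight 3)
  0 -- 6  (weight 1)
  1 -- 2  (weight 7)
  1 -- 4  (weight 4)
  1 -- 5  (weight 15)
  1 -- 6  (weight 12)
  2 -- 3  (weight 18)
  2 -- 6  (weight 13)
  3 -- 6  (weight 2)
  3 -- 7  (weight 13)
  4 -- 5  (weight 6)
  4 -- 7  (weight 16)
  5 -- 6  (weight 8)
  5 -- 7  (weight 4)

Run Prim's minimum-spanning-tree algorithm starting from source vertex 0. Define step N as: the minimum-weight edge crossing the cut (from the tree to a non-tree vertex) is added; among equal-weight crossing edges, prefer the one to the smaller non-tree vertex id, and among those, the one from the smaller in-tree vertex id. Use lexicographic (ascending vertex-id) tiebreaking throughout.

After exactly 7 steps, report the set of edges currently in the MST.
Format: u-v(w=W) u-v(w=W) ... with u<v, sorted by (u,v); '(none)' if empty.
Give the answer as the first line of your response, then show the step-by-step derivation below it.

0-4(w=3) 0-6(w=1) 1-2(w=7) 1-4(w=4) 3-6(w=2) 4-5(w=6) 5-7(w=4)

step 1: add edge 0-6 (w=1); MST = {0-6(w=1)}
step 2: add edge 3-6 (w=2); MST = {0-6(w=1) 3-6(w=2)}
step 3: add edge 0-4 (w=3); MST = {0-4(w=3) 0-6(w=1) 3-6(w=2)}
step 4: add edge 1-4 (w=4); MST = {0-4(w=3) 0-6(w=1) 1-4(w=4) 3-6(w=2)}
step 5: add edge 4-5 (w=6); MST = {0-4(w=3) 0-6(w=1) 1-4(w=4) 3-6(w=2) 4-5(w=6)}
step 6: add edge 5-7 (w=4); MST = {0-4(w=3) 0-6(w=1) 1-4(w=4) 3-6(w=2) 4-5(w=6) 5-7(w=4)}
step 7: add edge 1-2 (w=7); MST = {0-4(w=3) 0-6(w=1) 1-2(w=7) 1-4(w=4) 3-6(w=2) 4-5(w=6) 5-7(w=4)}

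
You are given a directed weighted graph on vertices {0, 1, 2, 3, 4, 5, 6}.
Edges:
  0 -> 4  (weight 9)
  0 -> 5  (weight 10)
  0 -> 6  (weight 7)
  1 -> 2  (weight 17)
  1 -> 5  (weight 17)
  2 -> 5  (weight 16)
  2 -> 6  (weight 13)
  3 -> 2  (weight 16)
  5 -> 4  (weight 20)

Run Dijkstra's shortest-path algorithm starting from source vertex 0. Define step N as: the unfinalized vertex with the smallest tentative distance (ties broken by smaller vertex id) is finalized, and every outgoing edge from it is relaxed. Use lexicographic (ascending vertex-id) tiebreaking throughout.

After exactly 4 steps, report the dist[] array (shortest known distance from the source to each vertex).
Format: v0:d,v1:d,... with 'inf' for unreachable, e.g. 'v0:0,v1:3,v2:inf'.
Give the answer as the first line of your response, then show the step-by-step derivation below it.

v0:0,v1:inf,v2:inf,v3:inf,v4:9,v5:10,v6:7

step 1: dist = v0:0,v1:inf,v2:inf,v3:inf,v4:9,v5:10,v6:7
step 2: dist = v0:0,v1:inf,v2:inf,v3:inf,v4:9,v5:10,v6:7
step 3: dist = v0:0,v1:inf,v2:inf,v3:inf,v4:9,v5:10,v6:7
step 4: dist = v0:0,v1:inf,v2:inf,v3:inf,v4:9,v5:10,v6:7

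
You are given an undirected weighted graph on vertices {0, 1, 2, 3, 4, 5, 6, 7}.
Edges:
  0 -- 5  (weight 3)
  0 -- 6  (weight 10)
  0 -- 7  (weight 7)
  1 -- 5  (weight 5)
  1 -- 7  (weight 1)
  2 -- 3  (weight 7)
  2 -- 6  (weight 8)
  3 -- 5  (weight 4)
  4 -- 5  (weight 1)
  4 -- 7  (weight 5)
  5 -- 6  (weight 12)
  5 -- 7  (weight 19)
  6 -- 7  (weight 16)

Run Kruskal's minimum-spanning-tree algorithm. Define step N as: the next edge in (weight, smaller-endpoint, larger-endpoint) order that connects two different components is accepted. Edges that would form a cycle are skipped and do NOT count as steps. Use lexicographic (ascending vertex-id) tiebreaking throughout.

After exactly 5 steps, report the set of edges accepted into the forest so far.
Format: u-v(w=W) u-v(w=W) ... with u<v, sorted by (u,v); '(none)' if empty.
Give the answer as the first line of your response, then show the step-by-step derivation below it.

0-5(w=3) 1-5(w=5) 1-7(w=1) 3-5(w=4) 4-5(w=1)

step 1: add edge 1-7 (w=1); MST = {1-7(w=1)}
step 2: add edge 4-5 (w=1); MST = {1-7(w=1) 4-5(w=1)}
step 3: add edge 0-5 (w=3); MST = {0-5(w=3) 1-7(w=1) 4-5(w=1)}
step 4: add edge 3-5 (w=4); MST = {0-5(w=3) 1-7(w=1) 3-5(w=4) 4-5(w=1)}
step 5: add edge 1-5 (w=5); MST = {0-5(w=3) 1-5(w=5) 1-7(w=1) 3-5(w=4) 4-5(w=1)}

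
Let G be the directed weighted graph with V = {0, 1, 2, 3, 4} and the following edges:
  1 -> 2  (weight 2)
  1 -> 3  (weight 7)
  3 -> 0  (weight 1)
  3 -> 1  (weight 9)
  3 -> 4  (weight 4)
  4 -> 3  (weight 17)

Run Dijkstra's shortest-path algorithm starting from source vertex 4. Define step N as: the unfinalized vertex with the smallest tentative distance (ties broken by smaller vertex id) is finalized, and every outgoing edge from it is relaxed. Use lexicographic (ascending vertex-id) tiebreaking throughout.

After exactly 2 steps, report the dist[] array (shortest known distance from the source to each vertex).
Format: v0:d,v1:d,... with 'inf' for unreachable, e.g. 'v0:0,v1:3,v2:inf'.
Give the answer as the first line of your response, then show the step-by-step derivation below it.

v0:18,v1:26,v2:inf,v3:17,v4:0

step 1: dist = v0:inf,v1:inf,v2:inf,v3:17,v4:0
step 2: dist = v0:18,v1:26,v2:inf,v3:17,v4:0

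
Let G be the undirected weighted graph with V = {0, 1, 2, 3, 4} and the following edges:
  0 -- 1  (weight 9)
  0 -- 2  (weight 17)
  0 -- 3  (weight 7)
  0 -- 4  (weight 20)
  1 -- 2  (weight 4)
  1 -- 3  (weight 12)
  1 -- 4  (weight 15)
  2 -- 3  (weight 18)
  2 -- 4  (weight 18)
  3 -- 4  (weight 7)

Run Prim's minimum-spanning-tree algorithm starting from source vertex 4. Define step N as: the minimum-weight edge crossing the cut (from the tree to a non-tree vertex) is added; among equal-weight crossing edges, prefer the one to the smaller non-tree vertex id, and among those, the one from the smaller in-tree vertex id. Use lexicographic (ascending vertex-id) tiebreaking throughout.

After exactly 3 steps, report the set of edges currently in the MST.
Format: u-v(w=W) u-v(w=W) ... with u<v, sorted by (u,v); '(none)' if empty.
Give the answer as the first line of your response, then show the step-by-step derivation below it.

0-1(w=9) 0-3(w=7) 3-4(w=7)

step 1: add edge 3-4 (w=7); MST = {3-4(w=7)}
step 2: add edge 0-3 (w=7); MST = {0-3(w=7) 3-4(w=7)}
step 3: add edge 0-1 (w=9); MST = {0-1(w=9) 0-3(w=7) 3-4(w=7)}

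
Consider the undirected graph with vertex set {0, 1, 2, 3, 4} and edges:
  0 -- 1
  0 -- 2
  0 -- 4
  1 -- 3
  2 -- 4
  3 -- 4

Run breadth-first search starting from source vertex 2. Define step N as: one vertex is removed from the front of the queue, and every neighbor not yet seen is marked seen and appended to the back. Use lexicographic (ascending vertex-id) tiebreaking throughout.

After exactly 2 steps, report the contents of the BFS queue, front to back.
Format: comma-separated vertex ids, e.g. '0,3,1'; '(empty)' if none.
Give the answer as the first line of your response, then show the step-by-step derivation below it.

4,1

step 1: dequeue 2; queue=[0,4]; order=2
step 2: dequeue 0; queue=[4,1]; order=2,0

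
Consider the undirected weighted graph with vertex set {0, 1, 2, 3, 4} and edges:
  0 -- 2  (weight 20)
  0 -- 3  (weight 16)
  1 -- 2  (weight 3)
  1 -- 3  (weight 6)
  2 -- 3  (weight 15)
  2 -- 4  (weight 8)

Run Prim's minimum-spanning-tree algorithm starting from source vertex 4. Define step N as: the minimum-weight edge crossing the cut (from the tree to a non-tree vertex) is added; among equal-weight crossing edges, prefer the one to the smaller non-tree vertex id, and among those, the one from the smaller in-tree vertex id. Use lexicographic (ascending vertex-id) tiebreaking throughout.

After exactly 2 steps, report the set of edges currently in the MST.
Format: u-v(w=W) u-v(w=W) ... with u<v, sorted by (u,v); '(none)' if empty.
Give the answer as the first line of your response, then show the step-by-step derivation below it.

1-2(w=3) 2-4(w=8)

step 1: add edge 2-4 (w=8); MST = {2-4(w=8)}
step 2: add edge 1-2 (w=3); MST = {1-2(w=3) 2-4(w=8)}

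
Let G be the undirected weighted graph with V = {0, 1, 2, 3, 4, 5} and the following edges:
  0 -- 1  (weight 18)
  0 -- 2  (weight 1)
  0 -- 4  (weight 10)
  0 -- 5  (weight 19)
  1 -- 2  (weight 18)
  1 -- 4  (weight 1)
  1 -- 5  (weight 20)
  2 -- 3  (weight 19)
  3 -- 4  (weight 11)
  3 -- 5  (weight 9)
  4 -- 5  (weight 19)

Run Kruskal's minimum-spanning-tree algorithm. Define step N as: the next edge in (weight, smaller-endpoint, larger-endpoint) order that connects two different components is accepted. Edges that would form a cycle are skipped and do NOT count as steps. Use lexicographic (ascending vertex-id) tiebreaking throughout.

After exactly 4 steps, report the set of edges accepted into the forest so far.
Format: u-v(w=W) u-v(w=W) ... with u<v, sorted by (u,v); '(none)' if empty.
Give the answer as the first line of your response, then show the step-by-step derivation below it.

0-2(w=1) 0-4(w=10) 1-4(w=1) 3-5(w=9)

step 1: add edge 0-2 (w=1); MST = {0-2(w=1)}
step 2: add edge 1-4 (w=1); MST = {0-2(w=1) 1-4(w=1)}
step 3: add edge 3-5 (w=9); MST = {0-2(w=1) 1-4(w=1) 3-5(w=9)}
step 4: add edge 0-4 (w=10); MST = {0-2(w=1) 0-4(w=10) 1-4(w=1) 3-5(w=9)}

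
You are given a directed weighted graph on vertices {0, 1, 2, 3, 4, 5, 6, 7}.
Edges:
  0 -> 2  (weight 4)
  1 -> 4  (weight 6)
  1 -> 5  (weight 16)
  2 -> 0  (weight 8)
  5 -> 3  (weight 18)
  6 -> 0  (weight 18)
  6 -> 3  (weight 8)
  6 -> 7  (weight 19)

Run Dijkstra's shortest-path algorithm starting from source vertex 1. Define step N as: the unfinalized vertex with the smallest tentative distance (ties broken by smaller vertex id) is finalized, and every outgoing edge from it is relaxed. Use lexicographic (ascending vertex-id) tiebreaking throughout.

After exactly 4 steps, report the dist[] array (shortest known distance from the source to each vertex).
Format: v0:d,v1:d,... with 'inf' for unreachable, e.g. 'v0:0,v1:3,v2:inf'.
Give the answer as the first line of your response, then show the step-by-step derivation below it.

v0:inf,v1:0,v2:inf,v3:34,v4:6,v5:16,v6:inf,v7:inf

step 1: dist = v0:inf,v1:0,v2:inf,v3:inf,v4:6,v5:16,v6:inf,v7:inf
step 2: dist = v0:inf,v1:0,v2:inf,v3:inf,v4:6,v5:16,v6:inf,v7:inf
step 3: dist = v0:inf,v1:0,v2:inf,v3:34,v4:6,v5:16,v6:inf,v7:inf
step 4: dist = v0:inf,v1:0,v2:inf,v3:34,v4:6,v5:16,v6:inf,v7:inf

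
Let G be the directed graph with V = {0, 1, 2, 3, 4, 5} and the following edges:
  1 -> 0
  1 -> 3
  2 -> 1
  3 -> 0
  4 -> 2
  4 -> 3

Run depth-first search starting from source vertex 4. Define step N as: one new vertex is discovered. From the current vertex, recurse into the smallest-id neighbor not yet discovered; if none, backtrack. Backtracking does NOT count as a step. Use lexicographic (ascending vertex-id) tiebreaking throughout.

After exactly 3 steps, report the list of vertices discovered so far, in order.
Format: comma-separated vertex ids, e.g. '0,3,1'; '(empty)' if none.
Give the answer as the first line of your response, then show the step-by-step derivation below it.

4,2,1

step 1: discover 4; path=4; order=4
step 2: discover 2; path=4>2; order=4,2
step 3: discover 1; path=4>2>1; order=4,2,1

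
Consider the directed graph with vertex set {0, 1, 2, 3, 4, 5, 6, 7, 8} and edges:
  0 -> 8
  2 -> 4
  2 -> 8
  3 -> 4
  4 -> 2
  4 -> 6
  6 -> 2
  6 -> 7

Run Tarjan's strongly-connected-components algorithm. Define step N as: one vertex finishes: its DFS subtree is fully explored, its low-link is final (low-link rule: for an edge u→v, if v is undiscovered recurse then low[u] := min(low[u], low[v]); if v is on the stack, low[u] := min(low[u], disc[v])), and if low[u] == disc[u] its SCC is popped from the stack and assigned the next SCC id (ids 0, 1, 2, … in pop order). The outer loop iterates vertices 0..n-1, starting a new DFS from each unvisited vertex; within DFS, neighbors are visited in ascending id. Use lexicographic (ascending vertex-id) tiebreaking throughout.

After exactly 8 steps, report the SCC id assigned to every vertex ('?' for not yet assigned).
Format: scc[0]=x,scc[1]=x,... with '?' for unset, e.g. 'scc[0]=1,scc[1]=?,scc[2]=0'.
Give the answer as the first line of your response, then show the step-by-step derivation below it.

scc[0]=1,scc[1]=2,scc[2]=4,scc[3]=5,scc[4]=4,scc[5]=?,scc[6]=4,scc[7]=3,scc[8]=0

step 1: low=(low[0]=0,low[1]=?,low[2]=?,low[3]=?,low[4]=?,low[5]=?,low[6]=?,low[7]=?,low[8]=1); scc=(scc[0]=?,scc[1]=?,scc[2]=?,scc[3]=?,scc[4]=?,scc[5]=?,scc[6]=?,scc[7]=?,scc[8]=0)
step 2: low=(low[0]=0,low[1]=?,low[2]=?,low[3]=?,low[4]=?,low[5]=?,low[6]=?,low[7]=?,low[8]=1); scc=(scc[0]=1,scc[1]=?,scc[2]=?,scc[3]=?,scc[4]=?,scc[5]=?,scc[6]=?,scc[7]=?,scc[8]=0)
step 3: low=(low[0]=0,low[1]=2,low[2]=?,low[3]=?,low[4]=?,low[5]=?,low[6]=?,low[7]=?,low[8]=1); scc=(scc[0]=1,scc[1]=2,scc[2]=?,scc[3]=?,scc[4]=?,scc[5]=?,scc[6]=?,scc[7]=?,scc[8]=0)
step 4: low=(low[0]=0,low[1]=2,low[2]=3,low[3]=?,low[4]=3,low[5]=?,low[6]=3,low[7]=6,low[8]=1); scc=(scc[0]=1,scc[1]=2,scc[2]=?,scc[3]=?,scc[4]=?,scc[5]=?,scc[6]=?,scc[7]=3,scc[8]=0)
step 5: low=(low[0]=0,low[1]=2,low[2]=3,low[3]=?,low[4]=3,low[5]=?,low[6]=3,low[7]=6,low[8]=1); scc=(scc[0]=1,scc[1]=2,scc[2]=?,scc[3]=?,scc[4]=?,scc[5]=?,scc[6]=?,scc[7]=3,scc[8]=0)
step 6: low=(low[0]=0,low[1]=2,low[2]=3,low[3]=?,low[4]=3,low[5]=?,low[6]=3,low[7]=6,low[8]=1); scc=(scc[0]=1,scc[1]=2,scc[2]=?,scc[3]=?,scc[4]=?,scc[5]=?,scc[6]=?,scc[7]=3,scc[8]=0)
step 7: low=(low[0]=0,low[1]=2,low[2]=3,low[3]=?,low[4]=3,low[5]=?,low[6]=3,low[7]=6,low[8]=1); scc=(scc[0]=1,scc[1]=2,scc[2]=4,scc[3]=?,scc[4]=4,scc[5]=?,scc[6]=4,scc[7]=3,scc[8]=0)
step 8: low=(low[0]=0,low[1]=2,low[2]=3,low[3]=7,low[4]=3,low[5]=?,low[6]=3,low[7]=6,low[8]=1); scc=(scc[0]=1,scc[1]=2,scc[2]=4,scc[3]=5,scc[4]=4,scc[5]=?,scc[6]=4,scc[7]=3,scc[8]=0)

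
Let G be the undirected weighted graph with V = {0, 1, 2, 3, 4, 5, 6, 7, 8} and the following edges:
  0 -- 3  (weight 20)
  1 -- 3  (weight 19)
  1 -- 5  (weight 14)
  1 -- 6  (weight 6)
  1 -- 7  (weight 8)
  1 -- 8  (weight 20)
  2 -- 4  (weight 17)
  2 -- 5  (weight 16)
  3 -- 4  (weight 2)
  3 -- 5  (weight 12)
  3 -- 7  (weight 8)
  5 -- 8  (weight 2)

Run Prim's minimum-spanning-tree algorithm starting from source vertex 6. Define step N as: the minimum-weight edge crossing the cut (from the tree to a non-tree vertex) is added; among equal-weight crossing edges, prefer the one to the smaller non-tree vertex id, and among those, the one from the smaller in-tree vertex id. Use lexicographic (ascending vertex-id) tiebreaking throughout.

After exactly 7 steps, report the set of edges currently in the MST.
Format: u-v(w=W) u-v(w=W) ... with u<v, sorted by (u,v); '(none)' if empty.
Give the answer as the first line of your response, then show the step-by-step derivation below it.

1-6(w=6) 1-7(w=8) 2-5(w=16) 3-4(w=2) 3-5(w=12) 3-7(w=8) 5-8(w=2)

step 1: add edge 1-6 (w=6); MST = {1-6(w=6)}
step 2: add edge 1-7 (w=8); MST = {1-6(w=6) 1-7(w=8)}
step 3: add edge 3-7 (w=8); MST = {1-6(w=6) 1-7(w=8) 3-7(w=8)}
step 4: add edge 3-4 (w=2); MST = {1-6(w=6) 1-7(w=8) 3-4(w=2) 3-7(w=8)}
step 5: add edge 3-5 (w=12); MST = {1-6(w=6) 1-7(w=8) 3-4(w=2) 3-5(w=12) 3-7(w=8)}
step 6: add edge 5-8 (w=2); MST = {1-6(w=6) 1-7(w=8) 3-4(w=2) 3-5(w=12) 3-7(w=8) 5-8(w=2)}
step 7: add edge 2-5 (w=16); MST = {1-6(w=6) 1-7(w=8) 2-5(w=16) 3-4(w=2) 3-5(w=12) 3-7(w=8) 5-8(w=2)}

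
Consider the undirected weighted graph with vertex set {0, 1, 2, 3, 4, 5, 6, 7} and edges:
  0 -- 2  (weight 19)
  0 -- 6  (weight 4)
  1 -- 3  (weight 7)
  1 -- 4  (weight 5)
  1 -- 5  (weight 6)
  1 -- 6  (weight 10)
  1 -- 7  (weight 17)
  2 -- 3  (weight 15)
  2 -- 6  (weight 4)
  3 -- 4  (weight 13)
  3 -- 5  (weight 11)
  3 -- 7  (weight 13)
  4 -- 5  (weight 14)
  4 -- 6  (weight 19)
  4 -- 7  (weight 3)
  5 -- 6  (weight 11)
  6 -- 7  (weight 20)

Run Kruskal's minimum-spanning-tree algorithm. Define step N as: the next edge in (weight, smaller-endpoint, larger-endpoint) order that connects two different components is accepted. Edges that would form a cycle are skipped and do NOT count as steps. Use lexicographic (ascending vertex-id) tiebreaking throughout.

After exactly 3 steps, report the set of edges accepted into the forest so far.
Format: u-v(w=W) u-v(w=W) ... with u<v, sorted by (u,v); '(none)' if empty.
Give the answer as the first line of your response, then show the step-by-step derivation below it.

0-6(w=4) 2-6(w=4) 4-7(w=3)

step 1: add edge 4-7 (w=3); MST = {4-7(w=3)}
step 2: add edge 0-6 (w=4); MST = {0-6(w=4) 4-7(w=3)}
step 3: add edge 2-6 (w=4); MST = {0-6(w=4) 2-6(w=4) 4-7(w=3)}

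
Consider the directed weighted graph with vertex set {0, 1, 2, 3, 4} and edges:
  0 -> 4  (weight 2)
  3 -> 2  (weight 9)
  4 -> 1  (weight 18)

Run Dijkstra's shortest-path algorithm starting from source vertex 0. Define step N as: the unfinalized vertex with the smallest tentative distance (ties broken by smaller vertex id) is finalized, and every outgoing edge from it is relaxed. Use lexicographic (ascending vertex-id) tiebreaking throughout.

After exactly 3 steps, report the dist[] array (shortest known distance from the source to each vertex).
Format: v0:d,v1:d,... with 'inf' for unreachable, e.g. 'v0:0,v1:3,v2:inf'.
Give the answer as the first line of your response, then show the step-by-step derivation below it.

v0:0,v1:20,v2:inf,v3:inf,v4:2

step 1: dist = v0:0,v1:inf,v2:inf,v3:inf,v4:2
step 2: dist = v0:0,v1:20,v2:inf,v3:inf,v4:2
step 3: dist = v0:0,v1:20,v2:inf,v3:inf,v4:2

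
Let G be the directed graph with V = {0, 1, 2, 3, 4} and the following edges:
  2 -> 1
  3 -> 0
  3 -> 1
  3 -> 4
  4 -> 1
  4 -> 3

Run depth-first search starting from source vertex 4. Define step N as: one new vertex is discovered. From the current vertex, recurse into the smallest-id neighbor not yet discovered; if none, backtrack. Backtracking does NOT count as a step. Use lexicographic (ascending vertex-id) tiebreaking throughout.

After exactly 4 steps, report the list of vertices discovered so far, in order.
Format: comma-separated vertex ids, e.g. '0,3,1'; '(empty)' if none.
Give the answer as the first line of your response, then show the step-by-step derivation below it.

4,1,3,0

step 1: discover 4; path=4; order=4
step 2: discover 1; path=4>1; order=4,1
step 3: discover 3; path=4>3; order=4,1,3
step 4: discover 0; path=4>3>0; order=4,1,3,0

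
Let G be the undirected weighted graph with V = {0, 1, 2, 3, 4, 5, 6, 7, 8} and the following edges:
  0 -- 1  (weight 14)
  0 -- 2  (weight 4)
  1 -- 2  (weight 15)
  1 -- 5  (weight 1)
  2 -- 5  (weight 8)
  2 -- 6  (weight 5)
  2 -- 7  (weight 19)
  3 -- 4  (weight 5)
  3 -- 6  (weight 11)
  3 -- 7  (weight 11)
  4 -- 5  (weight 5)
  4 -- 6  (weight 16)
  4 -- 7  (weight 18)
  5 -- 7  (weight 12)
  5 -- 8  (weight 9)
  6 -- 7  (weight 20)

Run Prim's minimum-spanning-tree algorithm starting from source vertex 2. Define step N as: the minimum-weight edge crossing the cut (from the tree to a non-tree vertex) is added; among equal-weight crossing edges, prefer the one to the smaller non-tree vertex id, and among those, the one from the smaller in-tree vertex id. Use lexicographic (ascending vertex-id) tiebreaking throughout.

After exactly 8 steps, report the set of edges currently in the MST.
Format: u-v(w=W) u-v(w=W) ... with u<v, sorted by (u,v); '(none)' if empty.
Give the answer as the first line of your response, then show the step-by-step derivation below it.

0-2(w=4) 1-5(w=1) 2-5(w=8) 2-6(w=5) 3-4(w=5) 3-7(w=11) 4-5(w=5) 5-8(w=9)

step 1: add edge 0-2 (w=4); MST = {0-2(w=4)}
step 2: add edge 2-6 (w=5); MST = {0-2(w=4) 2-6(w=5)}
step 3: add edge 2-5 (w=8); MST = {0-2(w=4) 2-5(w=8) 2-6(w=5)}
step 4: add edge 1-5 (w=1); MST = {0-2(w=4) 1-5(w=1) 2-5(w=8) 2-6(w=5)}
step 5: add edge 4-5 (w=5); MST = {0-2(w=4) 1-5(w=1) 2-5(w=8) 2-6(w=5) 4-5(w=5)}
step 6: add edge 3-4 (w=5); MST = {0-2(w=4) 1-5(w=1) 2-5(w=8) 2-6(w=5) 3-4(w=5) 4-5(w=5)}
step 7: add edge 5-8 (w=9); MST = {0-2(w=4) 1-5(w=1) 2-5(w=8) 2-6(w=5) 3-4(w=5) 4-5(w=5) 5-8(w=9)}
step 8: add edge 3-7 (w=11); MST = {0-2(w=4) 1-5(w=1) 2-5(w=8) 2-6(w=5) 3-4(w=5) 3-7(w=11) 4-5(w=5) 5-8(w=9)}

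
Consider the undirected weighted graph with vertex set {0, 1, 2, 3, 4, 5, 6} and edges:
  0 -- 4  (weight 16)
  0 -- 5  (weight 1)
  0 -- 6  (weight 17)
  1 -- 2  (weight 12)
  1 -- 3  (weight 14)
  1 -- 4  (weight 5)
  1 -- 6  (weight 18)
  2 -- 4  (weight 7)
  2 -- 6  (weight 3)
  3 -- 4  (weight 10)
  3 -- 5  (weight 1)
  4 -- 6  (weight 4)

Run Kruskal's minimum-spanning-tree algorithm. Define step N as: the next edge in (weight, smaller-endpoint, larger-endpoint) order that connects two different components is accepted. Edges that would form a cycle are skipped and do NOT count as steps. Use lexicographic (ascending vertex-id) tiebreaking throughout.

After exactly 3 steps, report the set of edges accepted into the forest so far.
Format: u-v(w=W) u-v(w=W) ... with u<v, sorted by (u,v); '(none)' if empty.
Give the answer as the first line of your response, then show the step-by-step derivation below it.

0-5(w=1) 2-6(w=3) 3-5(w=1)

step 1: add edge 0-5 (w=1); MST = {0-5(w=1)}
step 2: add edge 3-5 (w=1); MST = {0-5(w=1) 3-5(w=1)}
step 3: add edge 2-6 (w=3); MST = {0-5(w=1) 2-6(w=3) 3-5(w=1)}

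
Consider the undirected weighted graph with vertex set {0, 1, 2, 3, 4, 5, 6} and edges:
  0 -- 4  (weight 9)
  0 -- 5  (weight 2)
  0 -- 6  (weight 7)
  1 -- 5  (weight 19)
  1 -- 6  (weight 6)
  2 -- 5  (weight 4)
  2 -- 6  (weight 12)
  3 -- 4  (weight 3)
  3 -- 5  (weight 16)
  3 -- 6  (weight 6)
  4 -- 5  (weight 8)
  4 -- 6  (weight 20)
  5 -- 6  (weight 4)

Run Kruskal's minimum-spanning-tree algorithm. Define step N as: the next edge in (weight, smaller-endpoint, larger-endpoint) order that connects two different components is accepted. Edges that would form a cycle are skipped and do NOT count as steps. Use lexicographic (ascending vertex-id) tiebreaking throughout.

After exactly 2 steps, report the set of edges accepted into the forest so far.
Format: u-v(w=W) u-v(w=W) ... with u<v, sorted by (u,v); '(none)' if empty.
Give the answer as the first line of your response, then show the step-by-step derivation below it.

0-5(w=2) 3-4(w=3)

step 1: add edge 0-5 (w=2); MST = {0-5(w=2)}
step 2: add edge 3-4 (w=3); MST = {0-5(w=2) 3-4(w=3)}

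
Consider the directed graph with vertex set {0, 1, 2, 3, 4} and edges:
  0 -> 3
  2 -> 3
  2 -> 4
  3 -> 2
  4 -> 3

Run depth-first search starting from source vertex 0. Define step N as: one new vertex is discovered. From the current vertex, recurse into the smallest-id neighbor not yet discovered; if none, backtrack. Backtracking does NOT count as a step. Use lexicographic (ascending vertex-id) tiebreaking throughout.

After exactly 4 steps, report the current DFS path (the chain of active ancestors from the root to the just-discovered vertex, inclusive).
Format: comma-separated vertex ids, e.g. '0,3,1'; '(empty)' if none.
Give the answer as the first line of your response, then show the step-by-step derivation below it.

0,3,2,4

step 1: discover 0; path=0; order=0
step 2: discover 3; path=0>3; order=0,3
step 3: discover 2; path=0>3>2; order=0,3,2
step 4: discover 4; path=0>3>2>4; order=0,3,2,4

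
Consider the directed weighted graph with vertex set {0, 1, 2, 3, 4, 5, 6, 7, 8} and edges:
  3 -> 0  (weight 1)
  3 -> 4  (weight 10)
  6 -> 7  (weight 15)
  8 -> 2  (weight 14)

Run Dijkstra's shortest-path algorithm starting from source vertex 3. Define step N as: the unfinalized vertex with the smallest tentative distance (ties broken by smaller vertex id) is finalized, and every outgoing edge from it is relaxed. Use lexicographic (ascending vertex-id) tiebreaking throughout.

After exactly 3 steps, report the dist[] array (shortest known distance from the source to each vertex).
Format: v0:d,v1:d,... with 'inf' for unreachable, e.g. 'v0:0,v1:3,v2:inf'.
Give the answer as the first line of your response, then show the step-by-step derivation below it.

v0:1,v1:inf,v2:inf,v3:0,v4:10,v5:inf,v6:inf,v7:inf,v8:inf

step 1: dist = v0:1,v1:inf,v2:inf,v3:0,v4:10,v5:inf,v6:inf,v7:inf,v8:inf
step 2: dist = v0:1,v1:inf,v2:inf,v3:0,v4:10,v5:inf,v6:inf,v7:inf,v8:inf
step 3: dist = v0:1,v1:inf,v2:inf,v3:0,v4:10,v5:inf,v6:inf,v7:inf,v8:inf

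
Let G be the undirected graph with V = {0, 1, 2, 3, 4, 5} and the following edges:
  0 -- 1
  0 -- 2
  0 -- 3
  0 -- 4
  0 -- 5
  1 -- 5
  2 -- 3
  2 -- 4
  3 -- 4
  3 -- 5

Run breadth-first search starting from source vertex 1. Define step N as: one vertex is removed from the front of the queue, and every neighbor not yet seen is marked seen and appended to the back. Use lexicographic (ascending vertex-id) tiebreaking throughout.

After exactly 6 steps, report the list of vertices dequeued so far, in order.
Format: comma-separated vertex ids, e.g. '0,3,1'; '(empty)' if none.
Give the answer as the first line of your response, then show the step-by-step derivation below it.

1,0,5,2,3,4

step 1: dequeue 1; queue=[0,5]; order=1
step 2: dequeue 0; queue=[5,2,3,4]; order=1,0
step 3: dequeue 5; queue=[2,3,4]; order=1,0,5
step 4: dequeue 2; queue=[3,4]; order=1,0,5,2
step 5: dequeue 3; queue=[4]; order=1,0,5,2,3
step 6: dequeue 4; queue=[(empty)]; order=1,0,5,2,3,4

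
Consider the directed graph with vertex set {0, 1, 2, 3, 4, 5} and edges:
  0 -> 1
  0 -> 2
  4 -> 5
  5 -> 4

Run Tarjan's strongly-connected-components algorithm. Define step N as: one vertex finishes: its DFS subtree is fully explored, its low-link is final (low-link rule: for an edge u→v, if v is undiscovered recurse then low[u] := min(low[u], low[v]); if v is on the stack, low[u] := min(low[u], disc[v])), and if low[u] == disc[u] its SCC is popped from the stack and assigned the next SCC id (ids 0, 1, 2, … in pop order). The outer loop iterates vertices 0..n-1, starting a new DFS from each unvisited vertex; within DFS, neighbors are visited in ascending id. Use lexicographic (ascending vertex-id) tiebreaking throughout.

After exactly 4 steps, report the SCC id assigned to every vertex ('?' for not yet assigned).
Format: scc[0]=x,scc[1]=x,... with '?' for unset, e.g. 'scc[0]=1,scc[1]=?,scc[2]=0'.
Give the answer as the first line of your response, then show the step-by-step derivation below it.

scc[0]=2,scc[1]=0,scc[2]=1,scc[3]=3,scc[4]=?,scc[5]=?

step 1: low=(low[0]=0,low[1]=1,low[2]=?,low[3]=?,low[4]=?,low[5]=?); scc=(scc[0]=?,scc[1]=0,scc[2]=?,scc[3]=?,scc[4]=?,scc[5]=?)
step 2: low=(low[0]=0,low[1]=1,low[2]=2,low[3]=?,low[4]=?,low[5]=?); scc=(scc[0]=?,scc[1]=0,scc[2]=1,scc[3]=?,scc[4]=?,scc[5]=?)
step 3: low=(low[0]=0,low[1]=1,low[2]=2,low[3]=?,low[4]=?,low[5]=?); scc=(scc[0]=2,scc[1]=0,scc[2]=1,scc[3]=?,scc[4]=?,scc[5]=?)
step 4: low=(low[0]=0,low[1]=1,low[2]=2,low[3]=3,low[4]=?,low[5]=?); scc=(scc[0]=2,scc[1]=0,scc[2]=1,scc[3]=3,scc[4]=?,scc[5]=?)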